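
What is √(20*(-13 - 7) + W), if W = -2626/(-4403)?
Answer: I*√7743001322/4403 ≈ 19.985*I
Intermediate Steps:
W = 2626/4403 (W = -2626*(-1/4403) = 2626/4403 ≈ 0.59641)
√(20*(-13 - 7) + W) = √(20*(-13 - 7) + 2626/4403) = √(20*(-20) + 2626/4403) = √(-400 + 2626/4403) = √(-1758574/4403) = I*√7743001322/4403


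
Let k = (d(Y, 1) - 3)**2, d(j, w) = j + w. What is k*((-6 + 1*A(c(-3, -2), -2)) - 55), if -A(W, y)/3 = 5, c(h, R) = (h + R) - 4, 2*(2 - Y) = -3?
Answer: -171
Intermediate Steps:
Y = 7/2 (Y = 2 - 1/2*(-3) = 2 + 3/2 = 7/2 ≈ 3.5000)
c(h, R) = -4 + R + h (c(h, R) = (R + h) - 4 = -4 + R + h)
A(W, y) = -15 (A(W, y) = -3*5 = -15)
k = 9/4 (k = ((7/2 + 1) - 3)**2 = (9/2 - 3)**2 = (3/2)**2 = 9/4 ≈ 2.2500)
k*((-6 + 1*A(c(-3, -2), -2)) - 55) = 9*((-6 + 1*(-15)) - 55)/4 = 9*((-6 - 15) - 55)/4 = 9*(-21 - 55)/4 = (9/4)*(-76) = -171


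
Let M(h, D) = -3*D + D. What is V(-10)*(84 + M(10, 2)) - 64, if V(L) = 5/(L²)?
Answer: -60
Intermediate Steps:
V(L) = 5/L²
M(h, D) = -2*D
V(-10)*(84 + M(10, 2)) - 64 = (5/(-10)²)*(84 - 2*2) - 64 = (5*(1/100))*(84 - 4) - 64 = (1/20)*80 - 64 = 4 - 64 = -60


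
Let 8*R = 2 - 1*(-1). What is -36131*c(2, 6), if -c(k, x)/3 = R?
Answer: 325179/8 ≈ 40647.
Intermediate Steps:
R = 3/8 (R = (2 - 1*(-1))/8 = (2 + 1)/8 = (⅛)*3 = 3/8 ≈ 0.37500)
c(k, x) = -9/8 (c(k, x) = -3*3/8 = -9/8)
-36131*c(2, 6) = -36131*(-9/8) = 325179/8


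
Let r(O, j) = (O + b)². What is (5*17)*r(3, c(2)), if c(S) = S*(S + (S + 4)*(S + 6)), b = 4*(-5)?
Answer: 24565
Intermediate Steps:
b = -20
c(S) = S*(S + (4 + S)*(6 + S))
r(O, j) = (-20 + O)² (r(O, j) = (O - 20)² = (-20 + O)²)
(5*17)*r(3, c(2)) = (5*17)*(-20 + 3)² = 85*(-17)² = 85*289 = 24565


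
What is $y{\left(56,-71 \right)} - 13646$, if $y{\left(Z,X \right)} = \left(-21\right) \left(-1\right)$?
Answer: $-13625$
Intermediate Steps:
$y{\left(Z,X \right)} = 21$
$y{\left(56,-71 \right)} - 13646 = 21 - 13646 = -13625$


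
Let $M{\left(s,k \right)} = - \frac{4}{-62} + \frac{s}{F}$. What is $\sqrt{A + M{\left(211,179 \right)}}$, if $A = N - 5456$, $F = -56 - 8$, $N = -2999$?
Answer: $\frac{i \sqrt{520215123}}{248} \approx 91.969 i$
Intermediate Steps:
$F = -64$ ($F = -56 - 8 = -64$)
$M{\left(s,k \right)} = \frac{2}{31} - \frac{s}{64}$ ($M{\left(s,k \right)} = - \frac{4}{-62} + \frac{s}{-64} = \left(-4\right) \left(- \frac{1}{62}\right) + s \left(- \frac{1}{64}\right) = \frac{2}{31} - \frac{s}{64}$)
$A = -8455$ ($A = -2999 - 5456 = -8455$)
$\sqrt{A + M{\left(211,179 \right)}} = \sqrt{-8455 + \left(\frac{2}{31} - \frac{211}{64}\right)} = \sqrt{-8455 - \frac{6413}{1984}} = \sqrt{- \frac{16781133}{1984}} = \frac{i \sqrt{520215123}}{248}$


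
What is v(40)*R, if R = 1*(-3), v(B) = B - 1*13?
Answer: -81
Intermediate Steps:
v(B) = -13 + B (v(B) = B - 13 = -13 + B)
R = -3
v(40)*R = (-13 + 40)*(-3) = 27*(-3) = -81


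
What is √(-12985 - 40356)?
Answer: I*√53341 ≈ 230.96*I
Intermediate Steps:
√(-12985 - 40356) = √(-53341) = I*√53341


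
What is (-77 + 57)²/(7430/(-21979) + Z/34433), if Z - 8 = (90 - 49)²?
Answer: -302721162800/218714659 ≈ -1384.1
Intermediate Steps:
Z = 1689 (Z = 8 + (90 - 49)² = 8 + 41² = 8 + 1681 = 1689)
(-77 + 57)²/(7430/(-21979) + Z/34433) = (-77 + 57)²/(7430/(-21979) + 1689/34433) = (-20)²/(7430*(-1/21979) + 1689*(1/34433)) = 400/(-7430/21979 + 1689/34433) = 400/(-218714659/756802907) = 400*(-756802907/218714659) = -302721162800/218714659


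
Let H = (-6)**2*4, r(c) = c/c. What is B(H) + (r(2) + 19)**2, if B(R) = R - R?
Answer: 400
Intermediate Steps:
r(c) = 1
H = 144 (H = 36*4 = 144)
B(R) = 0
B(H) + (r(2) + 19)**2 = 0 + (1 + 19)**2 = 0 + 20**2 = 0 + 400 = 400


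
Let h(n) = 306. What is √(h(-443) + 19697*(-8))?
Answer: I*√157270 ≈ 396.57*I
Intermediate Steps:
√(h(-443) + 19697*(-8)) = √(306 + 19697*(-8)) = √(306 - 157576) = √(-157270) = I*√157270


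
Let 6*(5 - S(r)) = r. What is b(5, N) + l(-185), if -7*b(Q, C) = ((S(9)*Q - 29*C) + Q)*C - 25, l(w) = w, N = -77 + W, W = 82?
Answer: -1315/14 ≈ -93.929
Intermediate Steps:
N = 5 (N = -77 + 82 = 5)
S(r) = 5 - r/6
b(Q, C) = 25/7 - C*(-29*C + 9*Q/2)/7 (b(Q, C) = -((((5 - ⅙*9)*Q - 29*C) + Q)*C - 25)/7 = -((((5 - 3/2)*Q - 29*C) + Q)*C - 25)/7 = -(((7*Q/2 - 29*C) + Q)*C - 25)/7 = -(((-29*C + 7*Q/2) + Q)*C - 25)/7 = -((-29*C + 9*Q/2)*C - 25)/7 = -(C*(-29*C + 9*Q/2) - 25)/7 = -(-25 + C*(-29*C + 9*Q/2))/7 = 25/7 - C*(-29*C + 9*Q/2)/7)
b(5, N) + l(-185) = (25/7 + (29/7)*5² - 9/14*5*5) - 185 = (25/7 + (29/7)*25 - 225/14) - 185 = (25/7 + 725/7 - 225/14) - 185 = 1275/14 - 185 = -1315/14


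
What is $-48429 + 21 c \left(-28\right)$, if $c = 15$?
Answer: $-57249$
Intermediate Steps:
$-48429 + 21 c \left(-28\right) = -48429 + 21 \cdot 15 \left(-28\right) = -48429 + 315 \left(-28\right) = -48429 - 8820 = -57249$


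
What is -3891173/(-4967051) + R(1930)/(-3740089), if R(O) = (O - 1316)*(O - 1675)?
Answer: 13775642159327/18577212807539 ≈ 0.74153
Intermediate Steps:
R(O) = (-1675 + O)*(-1316 + O) (R(O) = (-1316 + O)*(-1675 + O) = (-1675 + O)*(-1316 + O))
-3891173/(-4967051) + R(1930)/(-3740089) = -3891173/(-4967051) + (2204300 + 1930**2 - 2991*1930)/(-3740089) = -3891173*(-1/4967051) + (2204300 + 3724900 - 5772630)*(-1/3740089) = 3891173/4967051 + 156570*(-1/3740089) = 3891173/4967051 - 156570/3740089 = 13775642159327/18577212807539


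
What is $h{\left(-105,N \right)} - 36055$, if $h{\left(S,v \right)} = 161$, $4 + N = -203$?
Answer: $-35894$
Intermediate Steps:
$N = -207$ ($N = -4 - 203 = -207$)
$h{\left(-105,N \right)} - 36055 = 161 - 36055 = -35894$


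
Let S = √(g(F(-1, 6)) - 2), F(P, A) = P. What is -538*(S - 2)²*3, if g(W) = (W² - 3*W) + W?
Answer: -1614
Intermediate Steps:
g(W) = W² - 2*W
S = 1 (S = √(-(-2 - 1) - 2) = √(-1*(-3) - 2) = √(3 - 2) = √1 = 1)
-538*(S - 2)²*3 = -538*(1 - 2)²*3 = -538*(-1)²*3 = -538*3 = -1614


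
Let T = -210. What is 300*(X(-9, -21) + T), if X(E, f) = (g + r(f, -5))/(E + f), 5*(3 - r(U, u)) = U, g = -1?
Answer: -63062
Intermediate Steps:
r(U, u) = 3 - U/5
X(E, f) = (2 - f/5)/(E + f) (X(E, f) = (-1 + (3 - f/5))/(E + f) = (2 - f/5)/(E + f))
300*(X(-9, -21) + T) = 300*((2 - 1/5*(-21))/(-9 - 21) - 210) = 300*((2 + 21/5)/(-30) - 210) = 300*(-1/30*31/5 - 210) = 300*(-31/150 - 210) = 300*(-31531/150) = -63062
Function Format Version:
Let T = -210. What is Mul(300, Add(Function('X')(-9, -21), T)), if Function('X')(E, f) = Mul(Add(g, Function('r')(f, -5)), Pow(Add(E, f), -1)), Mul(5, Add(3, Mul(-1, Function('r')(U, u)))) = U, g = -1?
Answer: -63062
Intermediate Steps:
Function('r')(U, u) = Add(3, Mul(Rational(-1, 5), U))
Function('X')(E, f) = Mul(Pow(Add(E, f), -1), Add(2, Mul(Rational(-1, 5), f))) (Function('X')(E, f) = Mul(Add(-1, Add(3, Mul(Rational(-1, 5), f))), Pow(Add(E, f), -1)) = Mul(Add(2, Mul(Rational(-1, 5), f)), Pow(Add(E, f), -1)) = Mul(Pow(Add(E, f), -1), Add(2, Mul(Rational(-1, 5), f))))
Mul(300, Add(Function('X')(-9, -21), T)) = Mul(300, Add(Mul(Pow(Add(-9, -21), -1), Add(2, Mul(Rational(-1, 5), -21))), -210)) = Mul(300, Add(Mul(Pow(-30, -1), Add(2, Rational(21, 5))), -210)) = Mul(300, Add(Mul(Rational(-1, 30), Rational(31, 5)), -210)) = Mul(300, Add(Rational(-31, 150), -210)) = Mul(300, Rational(-31531, 150)) = -63062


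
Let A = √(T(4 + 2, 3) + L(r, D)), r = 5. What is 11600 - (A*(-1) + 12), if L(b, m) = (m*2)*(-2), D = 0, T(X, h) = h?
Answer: 11588 + √3 ≈ 11590.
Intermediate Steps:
L(b, m) = -4*m (L(b, m) = (2*m)*(-2) = -4*m)
A = √3 (A = √(3 - 4*0) = √(3 + 0) = √3 ≈ 1.7320)
11600 - (A*(-1) + 12) = 11600 - (√3*(-1) + 12) = 11600 - (-√3 + 12) = 11600 - (12 - √3) = 11600 + (-12 + √3) = 11588 + √3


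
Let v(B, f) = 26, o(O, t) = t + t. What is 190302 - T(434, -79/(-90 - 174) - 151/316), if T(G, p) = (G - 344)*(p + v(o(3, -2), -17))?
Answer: 653411787/3476 ≈ 1.8798e+5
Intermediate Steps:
o(O, t) = 2*t
T(G, p) = (-344 + G)*(26 + p) (T(G, p) = (G - 344)*(p + 26) = (-344 + G)*(26 + p))
190302 - T(434, -79/(-90 - 174) - 151/316) = 190302 - (-8944 - 344*(-79/(-90 - 174) - 151/316) + 26*434 + 434*(-79/(-90 - 174) - 151/316)) = 190302 - (-8944 - 344*(-79/(-264) - 151*1/316) + 11284 + 434*(-79/(-264) - 151*1/316)) = 190302 - (-8944 - 344*(-79*(-1/264) - 151/316) + 11284 + 434*(-79*(-1/264) - 151/316)) = 190302 - (-8944 - 344*(79/264 - 151/316) + 11284 + 434*(79/264 - 151/316)) = 190302 - (-8944 - 344*(-3725/20856) + 11284 + 434*(-3725/20856)) = 190302 - (-8944 + 160175/2607 + 11284 - 808325/10428) = 190302 - 1*8077965/3476 = 190302 - 8077965/3476 = 653411787/3476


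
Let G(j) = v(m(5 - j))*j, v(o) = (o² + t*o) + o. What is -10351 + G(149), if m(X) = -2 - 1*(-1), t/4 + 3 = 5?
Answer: -11543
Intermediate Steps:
t = 8 (t = -12 + 4*5 = -12 + 20 = 8)
m(X) = -1 (m(X) = -2 + 1 = -1)
v(o) = o² + 9*o (v(o) = (o² + 8*o) + o = o² + 9*o)
G(j) = -8*j (G(j) = (-(9 - 1))*j = (-1*8)*j = -8*j)
-10351 + G(149) = -10351 - 8*149 = -10351 - 1192 = -11543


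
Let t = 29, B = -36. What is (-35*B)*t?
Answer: 36540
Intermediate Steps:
(-35*B)*t = -35*(-36)*29 = 1260*29 = 36540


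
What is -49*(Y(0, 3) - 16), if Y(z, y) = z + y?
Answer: 637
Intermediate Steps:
Y(z, y) = y + z
-49*(Y(0, 3) - 16) = -49*((3 + 0) - 16) = -49*(3 - 16) = -49*(-13) = 637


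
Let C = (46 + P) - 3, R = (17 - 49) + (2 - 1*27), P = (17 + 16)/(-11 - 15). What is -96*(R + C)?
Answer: 19056/13 ≈ 1465.8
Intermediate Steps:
P = -33/26 (P = 33/(-26) = 33*(-1/26) = -33/26 ≈ -1.2692)
R = -57 (R = -32 + (2 - 27) = -32 - 25 = -57)
C = 1085/26 (C = (46 - 33/26) - 3 = 1163/26 - 3 = 1085/26 ≈ 41.731)
-96*(R + C) = -96*(-57 + 1085/26) = -96*(-397/26) = 19056/13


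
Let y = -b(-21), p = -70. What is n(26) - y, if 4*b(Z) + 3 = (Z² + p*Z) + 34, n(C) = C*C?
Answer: 2323/2 ≈ 1161.5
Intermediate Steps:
n(C) = C²
b(Z) = 31/4 - 35*Z/2 + Z²/4 (b(Z) = -¾ + ((Z² - 70*Z) + 34)/4 = -¾ + (34 + Z² - 70*Z)/4 = -¾ + (17/2 - 35*Z/2 + Z²/4) = 31/4 - 35*Z/2 + Z²/4)
y = -971/2 (y = -(31/4 - 35/2*(-21) + (¼)*(-21)²) = -(31/4 + 735/2 + (¼)*441) = -(31/4 + 735/2 + 441/4) = -1*971/2 = -971/2 ≈ -485.50)
n(26) - y = 26² - 1*(-971/2) = 676 + 971/2 = 2323/2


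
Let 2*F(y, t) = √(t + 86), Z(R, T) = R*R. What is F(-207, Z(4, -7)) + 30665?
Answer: 30665 + √102/2 ≈ 30670.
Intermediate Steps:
Z(R, T) = R²
F(y, t) = √(86 + t)/2 (F(y, t) = √(t + 86)/2 = √(86 + t)/2)
F(-207, Z(4, -7)) + 30665 = √(86 + 4²)/2 + 30665 = √(86 + 16)/2 + 30665 = √102/2 + 30665 = 30665 + √102/2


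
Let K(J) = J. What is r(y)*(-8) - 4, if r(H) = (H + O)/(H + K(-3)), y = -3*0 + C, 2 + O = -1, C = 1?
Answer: -12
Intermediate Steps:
O = -3 (O = -2 - 1 = -3)
y = 1 (y = -3*0 + 1 = 0 + 1 = 1)
r(H) = 1 (r(H) = (H - 3)/(H - 3) = (-3 + H)/(-3 + H) = 1)
r(y)*(-8) - 4 = 1*(-8) - 4 = -8 - 4 = -12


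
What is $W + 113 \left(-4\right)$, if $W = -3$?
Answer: $-455$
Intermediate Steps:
$W + 113 \left(-4\right) = -3 + 113 \left(-4\right) = -3 - 452 = -455$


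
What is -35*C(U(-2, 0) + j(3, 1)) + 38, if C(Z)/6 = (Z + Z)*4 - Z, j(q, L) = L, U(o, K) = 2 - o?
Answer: -7312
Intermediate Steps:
C(Z) = 42*Z (C(Z) = 6*((Z + Z)*4 - Z) = 6*((2*Z)*4 - Z) = 6*(8*Z - Z) = 6*(7*Z) = 42*Z)
-35*C(U(-2, 0) + j(3, 1)) + 38 = -1470*((2 - 1*(-2)) + 1) + 38 = -1470*((2 + 2) + 1) + 38 = -1470*(4 + 1) + 38 = -1470*5 + 38 = -35*210 + 38 = -7350 + 38 = -7312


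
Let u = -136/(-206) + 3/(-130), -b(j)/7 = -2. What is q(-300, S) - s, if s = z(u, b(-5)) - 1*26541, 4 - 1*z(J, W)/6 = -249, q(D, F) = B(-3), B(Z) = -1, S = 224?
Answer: 25022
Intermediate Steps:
b(j) = 14 (b(j) = -7*(-2) = 14)
u = 8531/13390 (u = -136*(-1/206) + 3*(-1/130) = 68/103 - 3/130 = 8531/13390 ≈ 0.63712)
q(D, F) = -1
z(J, W) = 1518 (z(J, W) = 24 - 6*(-249) = 24 + 1494 = 1518)
s = -25023 (s = 1518 - 1*26541 = 1518 - 26541 = -25023)
q(-300, S) - s = -1 - 1*(-25023) = -1 + 25023 = 25022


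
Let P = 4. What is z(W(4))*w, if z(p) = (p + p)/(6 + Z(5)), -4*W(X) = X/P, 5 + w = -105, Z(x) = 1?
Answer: 55/7 ≈ 7.8571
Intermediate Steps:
w = -110 (w = -5 - 105 = -110)
W(X) = -X/16 (W(X) = -X/(4*4) = -X/16)
z(p) = 2*p/7 (z(p) = (p + p)/(6 + 1) = (2*p)/7 = (2*p)*(1/7) = 2*p/7)
z(W(4))*w = (2*(-1/16*4)/7)*(-110) = ((2/7)*(-1/4))*(-110) = -1/14*(-110) = 55/7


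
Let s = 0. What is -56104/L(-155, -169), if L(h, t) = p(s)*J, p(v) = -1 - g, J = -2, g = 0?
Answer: -28052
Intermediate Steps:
p(v) = -1 (p(v) = -1 - 1*0 = -1 + 0 = -1)
L(h, t) = 2 (L(h, t) = -1*(-2) = 2)
-56104/L(-155, -169) = -56104/2 = -56104*½ = -28052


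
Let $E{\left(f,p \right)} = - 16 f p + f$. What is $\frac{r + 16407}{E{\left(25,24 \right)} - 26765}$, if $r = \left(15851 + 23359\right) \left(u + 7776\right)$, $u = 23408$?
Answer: $- \frac{1222741047}{36340} \approx -33647.0$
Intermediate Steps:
$r = 1222724640$ ($r = \left(15851 + 23359\right) \left(23408 + 7776\right) = 39210 \cdot 31184 = 1222724640$)
$E{\left(f,p \right)} = f - 16 f p$ ($E{\left(f,p \right)} = - 16 f p + f = f - 16 f p$)
$\frac{r + 16407}{E{\left(25,24 \right)} - 26765} = \frac{1222724640 + 16407}{25 \left(1 - 384\right) - 26765} = \frac{1222741047}{25 \left(1 - 384\right) - 26765} = \frac{1222741047}{25 \left(-383\right) - 26765} = \frac{1222741047}{-9575 - 26765} = \frac{1222741047}{-36340} = 1222741047 \left(- \frac{1}{36340}\right) = - \frac{1222741047}{36340}$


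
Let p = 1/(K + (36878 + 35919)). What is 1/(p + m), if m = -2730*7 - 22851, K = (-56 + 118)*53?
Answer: -76083/3192518762 ≈ -2.3832e-5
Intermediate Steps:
K = 3286 (K = 62*53 = 3286)
m = -41961 (m = -19110 - 22851 = -41961)
p = 1/76083 (p = 1/(3286 + (36878 + 35919)) = 1/(3286 + 72797) = 1/76083 ≈ 1.3144e-5)
1/(p + m) = 1/(1/76083 - 41961) = 1/(-3192518762/76083) = -76083/3192518762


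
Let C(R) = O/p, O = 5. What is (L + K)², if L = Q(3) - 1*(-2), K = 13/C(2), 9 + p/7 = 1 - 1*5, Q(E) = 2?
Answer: 1352569/25 ≈ 54103.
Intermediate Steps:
p = -91 (p = -63 + 7*(1 - 1*5) = -63 + 7*(1 - 5) = -63 + 7*(-4) = -63 - 28 = -91)
C(R) = -5/91 (C(R) = 5/(-91) = 5*(-1/91) = -5/91)
K = -1183/5 (K = 13/(-5/91) = 13*(-91/5) = -1183/5 ≈ -236.60)
L = 4 (L = 2 - 1*(-2) = 2 + 2 = 4)
(L + K)² = (4 - 1183/5)² = (-1163/5)² = 1352569/25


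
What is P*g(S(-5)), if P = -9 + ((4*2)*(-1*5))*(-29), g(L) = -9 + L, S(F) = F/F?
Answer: -9208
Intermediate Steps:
S(F) = 1
P = 1151 (P = -9 + (8*(-5))*(-29) = -9 - 40*(-29) = -9 + 1160 = 1151)
P*g(S(-5)) = 1151*(-9 + 1) = 1151*(-8) = -9208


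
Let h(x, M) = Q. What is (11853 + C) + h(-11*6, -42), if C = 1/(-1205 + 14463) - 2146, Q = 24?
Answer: 129013599/13258 ≈ 9731.0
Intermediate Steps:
h(x, M) = 24
C = -28451667/13258 (C = 1/13258 - 2146 = -28451667/13258 ≈ -2146.0)
(11853 + C) + h(-11*6, -42) = (11853 - 28451667/13258) + 24 = 128695407/13258 + 24 = 129013599/13258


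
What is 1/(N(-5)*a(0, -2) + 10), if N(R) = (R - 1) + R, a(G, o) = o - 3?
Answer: 1/65 ≈ 0.015385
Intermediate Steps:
a(G, o) = -3 + o
N(R) = -1 + 2*R (N(R) = (-1 + R) + R = -1 + 2*R)
1/(N(-5)*a(0, -2) + 10) = 1/((-1 + 2*(-5))*(-3 - 2) + 10) = 1/((-1 - 10)*(-5) + 10) = 1/(-11*(-5) + 10) = 1/(55 + 10) = 1/65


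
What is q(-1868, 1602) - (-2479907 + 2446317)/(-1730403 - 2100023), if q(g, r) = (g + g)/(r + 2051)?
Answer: -7216587903/6996273089 ≈ -1.0315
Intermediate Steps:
q(g, r) = 2*g/(2051 + r) (q(g, r) = (2*g)/(2051 + r) = 2*g/(2051 + r))
q(-1868, 1602) - (-2479907 + 2446317)/(-1730403 - 2100023) = 2*(-1868)/(2051 + 1602) - (-2479907 + 2446317)/(-1730403 - 2100023) = 2*(-1868)/3653 - (-33590)/(-3830426) = 2*(-1868)*(1/3653) - (-33590)*(-1)/3830426 = -3736/3653 - 1*16795/1915213 = -3736/3653 - 16795/1915213 = -7216587903/6996273089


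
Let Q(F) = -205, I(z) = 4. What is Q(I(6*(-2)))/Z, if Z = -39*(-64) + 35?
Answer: -205/2531 ≈ -0.080996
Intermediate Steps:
Z = 2531 (Z = 2496 + 35 = 2531)
Q(I(6*(-2)))/Z = -205/2531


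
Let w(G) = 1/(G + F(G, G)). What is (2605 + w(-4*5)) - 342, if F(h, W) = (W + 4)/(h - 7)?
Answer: 1185785/524 ≈ 2262.9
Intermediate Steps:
F(h, W) = (4 + W)/(-7 + h)
w(G) = 1/(G + (4 + G)/(-7 + G))
(2605 + w(-4*5)) - 342 = (2605 + (-7 - 4*5)/(4 - 4*5 + (-4*5)*(-7 - 4*5))) - 342 = (2605 + (-7 - 20)/(4 - 20 - 20*(-7 - 20))) - 342 = (2605 - 27/(4 - 20 - 20*(-27))) - 342 = (2605 - 27/(4 - 20 + 540)) - 342 = (2605 - 27/524) - 342 = 1364993/524 - 342 = 1185785/524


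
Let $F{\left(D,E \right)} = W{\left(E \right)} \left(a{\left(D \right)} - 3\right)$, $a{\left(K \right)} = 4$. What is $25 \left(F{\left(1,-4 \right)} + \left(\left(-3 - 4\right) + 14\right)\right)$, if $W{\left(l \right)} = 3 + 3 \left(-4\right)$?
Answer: $-50$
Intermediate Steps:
$W{\left(l \right)} = -9$ ($W{\left(l \right)} = 3 - 12 = -9$)
$F{\left(D,E \right)} = -9$ ($F{\left(D,E \right)} = - 9 \left(4 - 3\right) = \left(-9\right) 1 = -9$)
$25 \left(F{\left(1,-4 \right)} + \left(\left(-3 - 4\right) + 14\right)\right) = 25 \left(-9 + \left(\left(-3 - 4\right) + 14\right)\right) = 25 \left(-9 + \left(-7 + 14\right)\right) = 25 \left(-9 + 7\right) = 25 \left(-2\right) = -50$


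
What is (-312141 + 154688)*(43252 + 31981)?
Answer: -11845661549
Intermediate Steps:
(-312141 + 154688)*(43252 + 31981) = -157453*75233 = -11845661549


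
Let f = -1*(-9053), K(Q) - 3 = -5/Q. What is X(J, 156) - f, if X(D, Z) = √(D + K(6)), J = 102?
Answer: -9053 + 25*√6/6 ≈ -9042.8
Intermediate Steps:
K(Q) = 3 - 5/Q
f = 9053
X(D, Z) = √(13/6 + D) (X(D, Z) = √(D + (3 - 5/6)) = √(D + (3 - 5*⅙)) = √(D + (3 - ⅚)) = √(D + 13/6) = √(13/6 + D))
X(J, 156) - f = √(78 + 36*102)/6 - 1*9053 = √(78 + 3672)/6 - 9053 = √3750/6 - 9053 = (25*√6)/6 - 9053 = 25*√6/6 - 9053 = -9053 + 25*√6/6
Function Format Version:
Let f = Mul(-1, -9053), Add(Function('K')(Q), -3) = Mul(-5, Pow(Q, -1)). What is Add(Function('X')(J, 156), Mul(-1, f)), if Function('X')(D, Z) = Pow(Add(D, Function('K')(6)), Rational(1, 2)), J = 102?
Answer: Add(-9053, Mul(Rational(25, 6), Pow(6, Rational(1, 2)))) ≈ -9042.8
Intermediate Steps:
Function('K')(Q) = Add(3, Mul(-5, Pow(Q, -1)))
f = 9053
Function('X')(D, Z) = Pow(Add(Rational(13, 6), D), Rational(1, 2)) (Function('X')(D, Z) = Pow(Add(D, Add(3, Mul(-5, Pow(6, -1)))), Rational(1, 2)) = Pow(Add(D, Add(3, Mul(-5, Rational(1, 6)))), Rational(1, 2)) = Pow(Add(D, Add(3, Rational(-5, 6))), Rational(1, 2)) = Pow(Add(D, Rational(13, 6)), Rational(1, 2)) = Pow(Add(Rational(13, 6), D), Rational(1, 2)))
Add(Function('X')(J, 156), Mul(-1, f)) = Add(Mul(Rational(1, 6), Pow(Add(78, Mul(36, 102)), Rational(1, 2))), Mul(-1, 9053)) = Add(Mul(Rational(1, 6), Pow(Add(78, 3672), Rational(1, 2))), -9053) = Add(Mul(Rational(1, 6), Pow(3750, Rational(1, 2))), -9053) = Add(Mul(Rational(1, 6), Mul(25, Pow(6, Rational(1, 2)))), -9053) = Add(Mul(Rational(25, 6), Pow(6, Rational(1, 2))), -9053) = Add(-9053, Mul(Rational(25, 6), Pow(6, Rational(1, 2))))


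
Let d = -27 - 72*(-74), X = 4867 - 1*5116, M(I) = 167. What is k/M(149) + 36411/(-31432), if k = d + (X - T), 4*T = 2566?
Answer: 132550199/5249144 ≈ 25.252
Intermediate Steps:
T = 1283/2 (T = (¼)*2566 = 1283/2 ≈ 641.50)
X = -249 (X = 4867 - 5116 = -249)
d = 5301 (d = -27 + 5328 = 5301)
k = 8821/2 (k = 5301 + (-249 - 1*1283/2) = 5301 + (-249 - 1283/2) = 5301 - 1781/2 = 8821/2 ≈ 4410.5)
k/M(149) + 36411/(-31432) = (8821/2)/167 + 36411/(-31432) = (8821/2)*(1/167) + 36411*(-1/31432) = 8821/334 - 36411/31432 = 132550199/5249144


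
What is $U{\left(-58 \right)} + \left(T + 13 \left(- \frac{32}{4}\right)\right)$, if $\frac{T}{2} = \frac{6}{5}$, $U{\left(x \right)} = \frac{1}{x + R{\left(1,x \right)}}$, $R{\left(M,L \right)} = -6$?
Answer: $- \frac{32517}{320} \approx -101.62$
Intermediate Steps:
$U{\left(x \right)} = \frac{1}{-6 + x}$ ($U{\left(x \right)} = \frac{1}{x - 6} = \frac{1}{-6 + x}$)
$T = \frac{12}{5}$ ($T = 2 \cdot \frac{6}{5} = \frac{12}{5} \approx 2.4$)
$U{\left(-58 \right)} + \left(T + 13 \left(- \frac{32}{4}\right)\right) = \frac{1}{-6 - 58} + \left(\frac{12}{5} + 13 \left(- \frac{32}{4}\right)\right) = \frac{1}{-64} + \left(\frac{12}{5} + 13 \left(\left(-32\right) \frac{1}{4}\right)\right) = - \frac{1}{64} + \left(\frac{12}{5} + 13 \left(-8\right)\right) = - \frac{1}{64} + \left(\frac{12}{5} - 104\right) = - \frac{1}{64} - \frac{508}{5} = - \frac{32517}{320}$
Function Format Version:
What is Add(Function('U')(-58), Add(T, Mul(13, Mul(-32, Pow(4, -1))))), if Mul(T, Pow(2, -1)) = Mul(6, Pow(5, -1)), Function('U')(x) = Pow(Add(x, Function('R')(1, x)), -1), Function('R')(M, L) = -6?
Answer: Rational(-32517, 320) ≈ -101.62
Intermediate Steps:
Function('U')(x) = Pow(Add(-6, x), -1) (Function('U')(x) = Pow(Add(x, -6), -1) = Pow(Add(-6, x), -1))
T = Rational(12, 5) (T = Mul(2, Mul(6, Pow(5, -1))) = Mul(2, Mul(6, Rational(1, 5))) = Mul(2, Rational(6, 5)) = Rational(12, 5) ≈ 2.4000)
Add(Function('U')(-58), Add(T, Mul(13, Mul(-32, Pow(4, -1))))) = Add(Pow(Add(-6, -58), -1), Add(Rational(12, 5), Mul(13, Mul(-32, Pow(4, -1))))) = Add(Pow(-64, -1), Add(Rational(12, 5), Mul(13, Mul(-32, Rational(1, 4))))) = Add(Rational(-1, 64), Add(Rational(12, 5), Mul(13, -8))) = Add(Rational(-1, 64), Add(Rational(12, 5), -104)) = Add(Rational(-1, 64), Rational(-508, 5)) = Rational(-32517, 320)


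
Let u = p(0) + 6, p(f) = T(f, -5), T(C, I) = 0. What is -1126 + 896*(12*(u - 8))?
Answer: -22630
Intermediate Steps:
p(f) = 0
u = 6 (u = 0 + 6 = 6)
-1126 + 896*(12*(u - 8)) = -1126 + 896*(12*(6 - 8)) = -1126 + 896*(12*(-2)) = -1126 + 896*(-24) = -1126 - 21504 = -22630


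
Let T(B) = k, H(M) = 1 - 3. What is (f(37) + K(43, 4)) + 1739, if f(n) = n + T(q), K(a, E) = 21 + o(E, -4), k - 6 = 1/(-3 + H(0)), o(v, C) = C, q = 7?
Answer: 8994/5 ≈ 1798.8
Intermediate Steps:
H(M) = -2
k = 29/5 (k = 6 + 1/(-3 - 2) = 6 + 1/(-5) = 6 - ⅕ = 29/5 ≈ 5.8000)
K(a, E) = 17 (K(a, E) = 21 - 4 = 17)
T(B) = 29/5
f(n) = 29/5 + n (f(n) = n + 29/5 = 29/5 + n)
(f(37) + K(43, 4)) + 1739 = ((29/5 + 37) + 17) + 1739 = (214/5 + 17) + 1739 = 299/5 + 1739 = 8994/5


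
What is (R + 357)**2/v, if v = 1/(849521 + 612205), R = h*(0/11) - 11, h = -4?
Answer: 174991989816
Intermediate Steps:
R = -11 (R = -0/11 - 11 = -4*0 - 11 = 0 - 11 = -11)
v = 1/1461726 ≈ 6.8412e-7
(R + 357)**2/v = (-11 + 357)**2/(1/1461726) = 346**2*1461726 = 119716*1461726 = 174991989816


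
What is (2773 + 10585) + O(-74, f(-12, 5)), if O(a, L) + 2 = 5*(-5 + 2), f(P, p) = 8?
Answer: 13341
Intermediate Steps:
O(a, L) = -17 (O(a, L) = -2 + 5*(-5 + 2) = -2 + 5*(-3) = -2 - 15 = -17)
(2773 + 10585) + O(-74, f(-12, 5)) = (2773 + 10585) - 17 = 13358 - 17 = 13341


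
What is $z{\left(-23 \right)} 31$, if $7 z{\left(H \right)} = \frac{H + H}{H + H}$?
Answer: $\frac{31}{7} \approx 4.4286$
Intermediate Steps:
$z{\left(H \right)} = \frac{1}{7}$ ($z{\left(H \right)} = \frac{\left(H + H\right) \frac{1}{H + H}}{7} = \frac{2 H \frac{1}{2 H}}{7} = \frac{1}{7} \cdot 1 = \frac{1}{7}$)
$z{\left(-23 \right)} 31 = \frac{1}{7} \cdot 31 = \frac{31}{7}$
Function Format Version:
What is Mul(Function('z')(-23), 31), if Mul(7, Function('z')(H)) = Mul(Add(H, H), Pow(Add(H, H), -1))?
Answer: Rational(31, 7) ≈ 4.4286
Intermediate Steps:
Function('z')(H) = Rational(1, 7) (Function('z')(H) = Mul(Rational(1, 7), Mul(Add(H, H), Pow(Add(H, H), -1))) = Mul(Rational(1, 7), Mul(Mul(2, H), Pow(Mul(2, H), -1))) = Mul(Rational(1, 7), Mul(Mul(2, H), Mul(Rational(1, 2), Pow(H, -1)))) = Mul(Rational(1, 7), 1) = Rational(1, 7))
Mul(Function('z')(-23), 31) = Mul(Rational(1, 7), 31) = Rational(31, 7)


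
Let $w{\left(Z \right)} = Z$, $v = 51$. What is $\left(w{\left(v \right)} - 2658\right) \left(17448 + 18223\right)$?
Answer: $-92994297$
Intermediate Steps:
$\left(w{\left(v \right)} - 2658\right) \left(17448 + 18223\right) = \left(51 - 2658\right) \left(17448 + 18223\right) = \left(-2607\right) 35671 = -92994297$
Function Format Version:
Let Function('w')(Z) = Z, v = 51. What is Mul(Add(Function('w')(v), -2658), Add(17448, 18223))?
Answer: -92994297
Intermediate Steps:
Mul(Add(Function('w')(v), -2658), Add(17448, 18223)) = Mul(Add(51, -2658), Add(17448, 18223)) = Mul(-2607, 35671) = -92994297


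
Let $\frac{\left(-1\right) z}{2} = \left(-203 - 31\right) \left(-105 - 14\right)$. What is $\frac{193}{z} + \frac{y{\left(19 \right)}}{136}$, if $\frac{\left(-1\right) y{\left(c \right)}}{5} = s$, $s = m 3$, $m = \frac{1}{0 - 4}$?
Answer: $\frac{10741}{445536} \approx 0.024108$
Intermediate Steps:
$z = -55692$ ($z = - 2 \left(-203 - 31\right) \left(-105 - 14\right) = - 2 \left(\left(-234\right) \left(-119\right)\right) = \left(-2\right) 27846 = -55692$)
$m = - \frac{1}{4}$ ($m = \frac{1}{-4} = - \frac{1}{4} \approx -0.25$)
$s = - \frac{3}{4}$ ($s = \left(- \frac{1}{4}\right) 3 = - \frac{3}{4} \approx -0.75$)
$y{\left(c \right)} = \frac{15}{4}$ ($y{\left(c \right)} = \left(-5\right) \left(- \frac{3}{4}\right) = \frac{15}{4}$)
$\frac{193}{z} + \frac{y{\left(19 \right)}}{136} = \frac{193}{-55692} + \frac{15}{4 \cdot 136} = 193 \left(- \frac{1}{55692}\right) + \frac{15}{4} \cdot \frac{1}{136} = - \frac{193}{55692} + \frac{15}{544} = \frac{10741}{445536}$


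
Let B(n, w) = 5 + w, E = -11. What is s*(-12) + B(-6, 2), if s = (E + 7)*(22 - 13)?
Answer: 439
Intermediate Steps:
s = -36 (s = (-11 + 7)*(22 - 13) = -4*9 = -36)
s*(-12) + B(-6, 2) = -36*(-12) + (5 + 2) = 432 + 7 = 439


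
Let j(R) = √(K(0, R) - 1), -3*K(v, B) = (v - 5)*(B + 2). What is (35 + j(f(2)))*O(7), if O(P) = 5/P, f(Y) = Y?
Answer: 25 + 5*√51/21 ≈ 26.700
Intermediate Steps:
K(v, B) = -(-5 + v)*(2 + B)/3 (K(v, B) = -(v - 5)*(B + 2)/3 = -(-5 + v)*(2 + B)/3)
j(R) = √(7/3 + 5*R/3) (j(R) = √((10/3 - ⅔*0 + 5*R/3 - ⅓*R*0) - 1) = √((10/3 + 0 + 5*R/3 + 0) - 1) = √((10/3 + 5*R/3) - 1) = √(7/3 + 5*R/3))
(35 + j(f(2)))*O(7) = (35 + √(21 + 15*2)/3)*(5/7) = (35 + √(21 + 30)/3)*(5*(⅐)) = (35 + √51/3)*(5/7) = 25 + 5*√51/21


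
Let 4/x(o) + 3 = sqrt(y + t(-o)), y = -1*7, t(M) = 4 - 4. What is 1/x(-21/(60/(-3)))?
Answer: -3/4 + I*sqrt(7)/4 ≈ -0.75 + 0.66144*I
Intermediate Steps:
t(M) = 0
y = -7
x(o) = 4/(-3 + I*sqrt(7)) (x(o) = 4/(-3 + sqrt(-7 + 0)) = 4/(-3 + sqrt(-7)) = 4/(-3 + I*sqrt(7)))
1/x(-21/(60/(-3))) = 1/(-3/4 - I*sqrt(7)/4)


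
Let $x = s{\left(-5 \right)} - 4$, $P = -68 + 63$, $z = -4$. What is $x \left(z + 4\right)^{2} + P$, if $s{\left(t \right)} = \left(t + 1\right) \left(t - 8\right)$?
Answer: $-5$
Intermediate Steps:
$P = -5$
$s{\left(t \right)} = \left(1 + t\right) \left(-8 + t\right)$
$x = 48$ ($x = \left(-8 + \left(-5\right)^{2} - -35\right) - 4 = \left(-8 + 25 + 35\right) - 4 = 52 - 4 = 48$)
$x \left(z + 4\right)^{2} + P = 48 \left(-4 + 4\right)^{2} - 5 = 48 \cdot 0^{2} - 5 = 48 \cdot 0 - 5 = 0 - 5 = -5$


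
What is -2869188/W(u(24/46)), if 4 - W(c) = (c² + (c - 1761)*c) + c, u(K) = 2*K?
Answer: -379450113/243121 ≈ -1560.7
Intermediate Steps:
W(c) = 4 - c - c² - c*(-1761 + c) (W(c) = 4 - ((c² + (c - 1761)*c) + c) = 4 - ((c² + (-1761 + c)*c) + c) = 4 - ((c² + c*(-1761 + c)) + c) = 4 - (c + c² + c*(-1761 + c)) = 4 + (-c - c² - c*(-1761 + c)) = 4 - c - c² - c*(-1761 + c))
-2869188/W(u(24/46)) = -2869188/(4 - 2*(2*(24/46))² + 1760*(2*(24/46))) = -2869188/(4 - 2*(2*(24*(1/46)))² + 1760*(2*(24*(1/46)))) = -2869188/(4 - 2*(2*(12/23))² + 1760*(2*(12/23))) = -2869188/(4 - 2*(24/23)² + 1760*(24/23)) = -2869188/(4 - 2*576/529 + 42240/23) = -2869188/(4 - 1152/529 + 42240/23) = -2869188/972484/529 = -2869188*529/972484 = -379450113/243121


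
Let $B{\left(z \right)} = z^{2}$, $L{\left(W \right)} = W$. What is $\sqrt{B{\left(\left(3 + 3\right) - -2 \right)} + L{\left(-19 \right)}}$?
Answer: $3 \sqrt{5} \approx 6.7082$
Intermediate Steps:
$\sqrt{B{\left(\left(3 + 3\right) - -2 \right)} + L{\left(-19 \right)}} = \sqrt{\left(\left(3 + 3\right) - -2\right)^{2} - 19} = \sqrt{\left(6 + 2\right)^{2} - 19} = \sqrt{8^{2} - 19} = \sqrt{64 - 19} = \sqrt{45} = 3 \sqrt{5}$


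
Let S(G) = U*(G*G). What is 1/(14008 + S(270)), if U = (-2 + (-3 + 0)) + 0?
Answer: -1/350492 ≈ -2.8531e-6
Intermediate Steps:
U = -5 (U = (-2 - 3) + 0 = -5 + 0 = -5)
S(G) = -5*G² (S(G) = -5*G*G = -5*G²)
1/(14008 + S(270)) = 1/(14008 - 5*270²) = 1/(14008 - 5*72900) = 1/(14008 - 364500) = 1/(-350492) = -1/350492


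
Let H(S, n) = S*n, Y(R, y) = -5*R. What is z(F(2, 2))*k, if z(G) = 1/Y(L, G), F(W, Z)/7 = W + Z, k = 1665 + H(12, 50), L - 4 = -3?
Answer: -453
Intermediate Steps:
L = 1 (L = 4 - 3 = 1)
k = 2265 (k = 1665 + 12*50 = 1665 + 600 = 2265)
F(W, Z) = 7*W + 7*Z (F(W, Z) = 7*(W + Z) = 7*W + 7*Z)
z(G) = -1/5 (z(G) = 1/(-5*1) = 1/(-5) = -1/5)
z(F(2, 2))*k = -1/5*2265 = -453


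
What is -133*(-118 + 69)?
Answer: 6517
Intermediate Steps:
-133*(-118 + 69) = -133*(-49) = 6517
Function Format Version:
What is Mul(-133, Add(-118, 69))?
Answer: 6517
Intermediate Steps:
Mul(-133, Add(-118, 69)) = Mul(-133, -49) = 6517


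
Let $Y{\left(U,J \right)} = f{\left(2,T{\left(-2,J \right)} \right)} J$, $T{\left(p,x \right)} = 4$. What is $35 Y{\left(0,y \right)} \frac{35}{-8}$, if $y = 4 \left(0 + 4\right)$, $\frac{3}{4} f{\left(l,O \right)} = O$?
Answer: $- \frac{39200}{3} \approx -13067.0$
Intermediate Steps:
$f{\left(l,O \right)} = \frac{4 O}{3}$
$y = 16$ ($y = 4 \cdot 4 = 16$)
$Y{\left(U,J \right)} = \frac{16 J}{3}$ ($Y{\left(U,J \right)} = \frac{4}{3} \cdot 4 J = \frac{16 J}{3}$)
$35 Y{\left(0,y \right)} \frac{35}{-8} = 35 \cdot \frac{16}{3} \cdot 16 \frac{35}{-8} = 35 \cdot \frac{256}{3} \cdot 35 \left(- \frac{1}{8}\right) = \frac{8960}{3} \left(- \frac{35}{8}\right) = - \frac{39200}{3}$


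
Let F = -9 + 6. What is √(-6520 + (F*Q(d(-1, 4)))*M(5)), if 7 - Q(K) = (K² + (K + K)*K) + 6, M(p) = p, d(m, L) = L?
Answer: I*√5815 ≈ 76.256*I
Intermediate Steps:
Q(K) = 1 - 3*K² (Q(K) = 7 - ((K² + (K + K)*K) + 6) = 7 - ((K² + (2*K)*K) + 6) = 7 - ((K² + 2*K²) + 6) = 7 - (3*K² + 6) = 7 - (6 + 3*K²) = 7 + (-6 - 3*K²) = 1 - 3*K²)
F = -3
√(-6520 + (F*Q(d(-1, 4)))*M(5)) = √(-6520 - 3*(1 - 3*4²)*5) = √(-6520 - 3*(1 - 3*16)*5) = √(-6520 - 3*(1 - 48)*5) = √(-6520 - 3*(-47)*5) = √(-6520 + 141*5) = √(-6520 + 705) = √(-5815) = I*√5815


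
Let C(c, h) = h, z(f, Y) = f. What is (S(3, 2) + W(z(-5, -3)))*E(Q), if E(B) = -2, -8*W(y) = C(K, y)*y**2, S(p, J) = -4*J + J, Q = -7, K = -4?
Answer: -77/4 ≈ -19.250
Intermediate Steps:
S(p, J) = -3*J
W(y) = -y**3/8 (W(y) = -y*y**2/8 = -y**3/8)
(S(3, 2) + W(z(-5, -3)))*E(Q) = (-3*2 - 1/8*(-5)**3)*(-2) = (-6 - 1/8*(-125))*(-2) = (-6 + 125/8)*(-2) = (77/8)*(-2) = -77/4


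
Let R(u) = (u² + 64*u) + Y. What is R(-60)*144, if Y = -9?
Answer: -35856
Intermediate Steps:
R(u) = -9 + u² + 64*u (R(u) = (u² + 64*u) - 9 = -9 + u² + 64*u)
R(-60)*144 = (-9 + (-60)² + 64*(-60))*144 = (-9 + 3600 - 3840)*144 = -249*144 = -35856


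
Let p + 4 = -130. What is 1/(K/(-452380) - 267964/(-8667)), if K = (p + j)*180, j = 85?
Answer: 196038873/6064899863 ≈ 0.032324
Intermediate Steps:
p = -134 (p = -4 - 130 = -134)
K = -8820 (K = (-134 + 85)*180 = -49*180 = -8820)
1/(K/(-452380) - 267964/(-8667)) = 1/(-8820/(-452380) - 267964/(-8667)) = 1/(-8820*(-1/452380) - 267964*(-1/8667)) = 1/(441/22619 + 267964/8667) = 1/(6064899863/196038873) = 196038873/6064899863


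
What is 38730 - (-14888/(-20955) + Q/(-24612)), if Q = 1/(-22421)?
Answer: 49760710291471541/1284834059740 ≈ 38729.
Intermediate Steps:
Q = -1/22421 ≈ -4.4601e-5
38730 - (-14888/(-20955) + Q/(-24612)) = 38730 - (-14888/(-20955) - 1/22421/(-24612)) = 38730 - (-14888*(-1/20955) - 1/22421*(-1/24612)) = 38730 - (14888/20955 + 1/551825652) = 38730 - 1*912842258659/1284834059740 = 38730 - 912842258659/1284834059740 = 49760710291471541/1284834059740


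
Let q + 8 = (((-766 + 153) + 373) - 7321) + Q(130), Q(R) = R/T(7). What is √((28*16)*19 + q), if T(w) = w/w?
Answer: √1073 ≈ 32.757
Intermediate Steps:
T(w) = 1
Q(R) = R (Q(R) = R/1 = R*1 = R)
q = -7439 (q = -8 + ((((-766 + 153) + 373) - 7321) + 130) = -8 + (((-613 + 373) - 7321) + 130) = -8 + ((-240 - 7321) + 130) = -8 + (-7561 + 130) = -8 - 7431 = -7439)
√((28*16)*19 + q) = √((28*16)*19 - 7439) = √(448*19 - 7439) = √(8512 - 7439) = √1073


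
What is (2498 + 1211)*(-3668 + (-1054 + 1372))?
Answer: -12425150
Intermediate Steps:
(2498 + 1211)*(-3668 + (-1054 + 1372)) = 3709*(-3668 + 318) = 3709*(-3350) = -12425150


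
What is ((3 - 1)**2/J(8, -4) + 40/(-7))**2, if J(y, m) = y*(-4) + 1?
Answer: 1607824/47089 ≈ 34.144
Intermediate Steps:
J(y, m) = 1 - 4*y (J(y, m) = -4*y + 1 = 1 - 4*y)
((3 - 1)**2/J(8, -4) + 40/(-7))**2 = ((3 - 1)**2/(1 - 4*8) + 40/(-7))**2 = (2**2/(1 - 32) + 40*(-1/7))**2 = (4/(-31) - 40/7)**2 = (4*(-1/31) - 40/7)**2 = (-4/31 - 40/7)**2 = (-1268/217)**2 = 1607824/47089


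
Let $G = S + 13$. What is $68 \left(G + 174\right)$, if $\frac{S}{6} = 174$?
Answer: $83708$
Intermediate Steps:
$S = 1044$ ($S = 6 \cdot 174 = 1044$)
$G = 1057$ ($G = 1044 + 13 = 1057$)
$68 \left(G + 174\right) = 68 \left(1057 + 174\right) = 68 \cdot 1231 = 83708$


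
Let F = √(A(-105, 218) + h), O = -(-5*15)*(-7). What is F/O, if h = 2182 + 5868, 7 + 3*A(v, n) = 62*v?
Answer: -√52899/1575 ≈ -0.14603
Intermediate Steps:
A(v, n) = -7/3 + 62*v/3 (A(v, n) = -7/3 + (62*v)/3 = -7/3 + 62*v/3)
h = 8050
O = -525 (O = -(-75)*(-7) = -1*525 = -525)
F = √52899/3 (F = √((-7/3 + (62/3)*(-105)) + 8050) = √((-7/3 - 2170) + 8050) = √(-6517/3 + 8050) = √(17633/3) = √52899/3 ≈ 76.666)
F/O = (√52899/3)/(-525) = (√52899/3)*(-1/525) = -√52899/1575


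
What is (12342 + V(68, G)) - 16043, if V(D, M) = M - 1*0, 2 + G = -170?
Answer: -3873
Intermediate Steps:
G = -172 (G = -2 - 170 = -172)
V(D, M) = M (V(D, M) = M + 0 = M)
(12342 + V(68, G)) - 16043 = (12342 - 172) - 16043 = 12170 - 16043 = -3873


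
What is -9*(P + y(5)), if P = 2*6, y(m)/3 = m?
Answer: -243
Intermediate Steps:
y(m) = 3*m
P = 12
-9*(P + y(5)) = -9*(12 + 3*5) = -9*(12 + 15) = -9*27 = -243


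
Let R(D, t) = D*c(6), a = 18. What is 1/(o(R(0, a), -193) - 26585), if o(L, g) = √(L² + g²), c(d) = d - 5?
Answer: -1/26392 ≈ -3.7890e-5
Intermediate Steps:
c(d) = -5 + d
R(D, t) = D (R(D, t) = D*(-5 + 6) = D*1 = D)
1/(o(R(0, a), -193) - 26585) = 1/(√(0² + (-193)²) - 26585) = 1/(√(0 + 37249) - 26585) = 1/(√37249 - 26585) = 1/(193 - 26585) = 1/(-26392) = -1/26392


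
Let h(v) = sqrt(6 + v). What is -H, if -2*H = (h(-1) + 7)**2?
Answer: 27 + 7*sqrt(5) ≈ 42.652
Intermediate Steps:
H = -(7 + sqrt(5))**2/2 (H = -(sqrt(6 - 1) + 7)**2/2 = -(sqrt(5) + 7)**2/2 = -(7 + sqrt(5))**2/2 ≈ -42.652)
-H = -(-27 - 7*sqrt(5)) = 27 + 7*sqrt(5)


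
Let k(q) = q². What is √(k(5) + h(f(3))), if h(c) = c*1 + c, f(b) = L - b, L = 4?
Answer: 3*√3 ≈ 5.1962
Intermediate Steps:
f(b) = 4 - b
h(c) = 2*c (h(c) = c + c = 2*c)
√(k(5) + h(f(3))) = √(5² + 2*(4 - 1*3)) = √(25 + 2*(4 - 3)) = √(25 + 2*1) = √(25 + 2) = √27 = 3*√3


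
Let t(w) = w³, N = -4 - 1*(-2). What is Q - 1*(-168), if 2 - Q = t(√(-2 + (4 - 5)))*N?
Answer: 170 - 6*I*√3 ≈ 170.0 - 10.392*I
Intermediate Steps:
N = -2 (N = -4 + 2 = -2)
Q = 2 - 6*I*√3 (Q = 2 - (√(-2 + (4 - 5)))³*(-2) = 2 - (√(-2 - 1))³*(-2) = 2 - (√(-3))³*(-2) = 2 - (I*√3)³*(-2) = 2 - (-3*I*√3)*(-2) = 2 - 6*I*√3 ≈ 2.0 - 10.392*I)
Q - 1*(-168) = (2 - 6*I*√3) - 1*(-168) = (2 - 6*I*√3) + 168 = 170 - 6*I*√3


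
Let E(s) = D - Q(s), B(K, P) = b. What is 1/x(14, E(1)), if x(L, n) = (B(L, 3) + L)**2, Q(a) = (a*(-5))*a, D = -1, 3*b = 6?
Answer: 1/256 ≈ 0.0039063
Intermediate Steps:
b = 2 (b = (1/3)*6 = 2)
B(K, P) = 2
Q(a) = -5*a**2 (Q(a) = (-5*a)*a = -5*a**2)
E(s) = -1 + 5*s**2 (E(s) = -1 - (-5)*s**2 = -1 + 5*s**2)
x(L, n) = (2 + L)**2
1/x(14, E(1)) = 1/((2 + 14)**2) = 1/(16**2) = 1/256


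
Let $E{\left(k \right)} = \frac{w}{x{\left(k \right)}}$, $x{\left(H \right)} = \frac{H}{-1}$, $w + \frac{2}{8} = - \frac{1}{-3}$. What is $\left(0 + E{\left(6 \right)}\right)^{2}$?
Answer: $\frac{1}{5184} \approx 0.0001929$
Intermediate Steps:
$w = \frac{1}{12}$ ($w = - \frac{1}{4} - \frac{1}{-3} = - \frac{1}{4} - - \frac{1}{3} = - \frac{1}{4} + \frac{1}{3} = \frac{1}{12} \approx 0.083333$)
$x{\left(H \right)} = - H$ ($x{\left(H \right)} = H \left(-1\right) = - H$)
$E{\left(k \right)} = - \frac{1}{12 k}$ ($E{\left(k \right)} = \frac{1}{12 \left(- k\right)} = \frac{\left(-1\right) \frac{1}{k}}{12} = - \frac{1}{12 k}$)
$\left(0 + E{\left(6 \right)}\right)^{2} = \left(0 - \frac{1}{12 \cdot 6}\right)^{2} = \left(0 - \frac{1}{72}\right)^{2} = \left(- \frac{1}{72}\right)^{2} = \frac{1}{5184}$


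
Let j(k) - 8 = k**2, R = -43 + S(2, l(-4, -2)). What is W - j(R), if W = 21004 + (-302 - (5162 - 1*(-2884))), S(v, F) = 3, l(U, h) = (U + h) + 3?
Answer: 11048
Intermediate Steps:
l(U, h) = 3 + U + h
R = -40 (R = -43 + 3 = -40)
W = 12656 (W = 21004 + (-302 - (5162 + 2884)) = 21004 + (-302 - 1*8046) = 21004 + (-302 - 8046) = 21004 - 8348 = 12656)
j(k) = 8 + k**2
W - j(R) = 12656 - (8 + (-40)**2) = 12656 - (8 + 1600) = 12656 - 1*1608 = 12656 - 1608 = 11048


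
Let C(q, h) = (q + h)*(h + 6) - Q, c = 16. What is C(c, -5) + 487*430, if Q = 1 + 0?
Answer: 209420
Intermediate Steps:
Q = 1
C(q, h) = -1 + (6 + h)*(h + q) (C(q, h) = (q + h)*(h + 6) - 1*1 = (h + q)*(6 + h) - 1 = (6 + h)*(h + q) - 1 = -1 + (6 + h)*(h + q))
C(c, -5) + 487*430 = (-1 + (-5)**2 + 6*(-5) + 6*16 - 5*16) + 487*430 = (-1 + 25 - 30 + 96 - 80) + 209410 = 10 + 209410 = 209420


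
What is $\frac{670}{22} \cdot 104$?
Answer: $\frac{34840}{11} \approx 3167.3$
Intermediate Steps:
$\frac{670}{22} \cdot 104 = 670 \cdot \frac{1}{22} \cdot 104 = \frac{335}{11} \cdot 104 = \frac{34840}{11}$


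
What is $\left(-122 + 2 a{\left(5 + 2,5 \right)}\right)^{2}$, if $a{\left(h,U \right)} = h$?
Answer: $11664$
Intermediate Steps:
$\left(-122 + 2 a{\left(5 + 2,5 \right)}\right)^{2} = \left(-122 + 2 \left(5 + 2\right)\right)^{2} = \left(-122 + 2 \cdot 7\right)^{2} = \left(-122 + 14\right)^{2} = \left(-108\right)^{2} = 11664$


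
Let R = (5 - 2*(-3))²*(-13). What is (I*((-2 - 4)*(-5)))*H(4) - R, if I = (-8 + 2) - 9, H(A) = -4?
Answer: 3373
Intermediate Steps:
I = -15 (I = -6 - 9 = -15)
R = -1573 (R = (5 + 6)²*(-13) = 11²*(-13) = 121*(-13) = -1573)
(I*((-2 - 4)*(-5)))*H(4) - R = -15*(-2 - 4)*(-5)*(-4) - 1*(-1573) = -(-90)*(-5)*(-4) + 1573 = -15*30*(-4) + 1573 = -450*(-4) + 1573 = 1800 + 1573 = 3373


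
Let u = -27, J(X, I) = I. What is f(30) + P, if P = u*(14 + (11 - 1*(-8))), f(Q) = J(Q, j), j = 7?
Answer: -884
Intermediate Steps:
f(Q) = 7
P = -891 (P = -27*(14 + (11 - 1*(-8))) = -27*(14 + (11 + 8)) = -27*(14 + 19) = -27*33 = -891)
f(30) + P = 7 - 891 = -884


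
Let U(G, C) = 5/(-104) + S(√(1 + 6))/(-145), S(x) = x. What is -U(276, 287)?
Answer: 5/104 + √7/145 ≈ 0.066324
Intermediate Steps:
U(G, C) = -5/104 - √7/145 (U(G, C) = 5/(-104) + √(1 + 6)/(-145) = 5*(-1/104) + √7*(-1/145) = -5/104 - √7/145)
-U(276, 287) = -(-5/104 - √7/145) = 5/104 + √7/145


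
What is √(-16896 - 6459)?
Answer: 3*I*√2595 ≈ 152.82*I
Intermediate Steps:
√(-16896 - 6459) = √(-23355) = 3*I*√2595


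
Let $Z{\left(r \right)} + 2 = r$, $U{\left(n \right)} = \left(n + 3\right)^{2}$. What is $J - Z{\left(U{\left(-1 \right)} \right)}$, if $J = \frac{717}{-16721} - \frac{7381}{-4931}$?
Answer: $- \frac{45020328}{82451251} \approx -0.54602$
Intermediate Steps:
$U{\left(n \right)} = \left(3 + n\right)^{2}$
$Z{\left(r \right)} = -2 + r$
$J = \frac{119882174}{82451251}$ ($J = 717 \left(- \frac{1}{16721}\right) - - \frac{7381}{4931} = - \frac{717}{16721} + \frac{7381}{4931} = \frac{119882174}{82451251} \approx 1.454$)
$J - Z{\left(U{\left(-1 \right)} \right)} = \frac{119882174}{82451251} - \left(-2 + \left(3 - 1\right)^{2}\right) = \frac{119882174}{82451251} - \left(-2 + 2^{2}\right) = \frac{119882174}{82451251} - \left(-2 + 4\right) = \frac{119882174}{82451251} - 2 = - \frac{45020328}{82451251}$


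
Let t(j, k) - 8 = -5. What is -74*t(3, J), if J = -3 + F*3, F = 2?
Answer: -222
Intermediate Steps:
J = 3 (J = -3 + 2*3 = -3 + 6 = 3)
t(j, k) = 3 (t(j, k) = 8 - 5 = 3)
-74*t(3, J) = -74*3 = -222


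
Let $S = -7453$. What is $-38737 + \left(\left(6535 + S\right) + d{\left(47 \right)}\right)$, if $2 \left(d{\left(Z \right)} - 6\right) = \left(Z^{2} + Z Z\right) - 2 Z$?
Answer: $-37487$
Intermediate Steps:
$d{\left(Z \right)} = 6 + Z^{2} - Z$ ($d{\left(Z \right)} = 6 + \frac{\left(Z^{2} + Z Z\right) - 2 Z}{2} = 6 + \frac{\left(Z^{2} + Z^{2}\right) - 2 Z}{2} = 6 + \frac{2 Z^{2} - 2 Z}{2} = 6 + \frac{- 2 Z + 2 Z^{2}}{2} = 6 + \left(Z^{2} - Z\right) = 6 + Z^{2} - Z$)
$-38737 + \left(\left(6535 + S\right) + d{\left(47 \right)}\right) = -38737 + \left(\left(6535 - 7453\right) + \left(6 + 47^{2} - 47\right)\right) = -38737 + \left(-918 + \left(6 + 2209 - 47\right)\right) = -38737 + \left(-918 + 2168\right) = -38737 + 1250 = -37487$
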